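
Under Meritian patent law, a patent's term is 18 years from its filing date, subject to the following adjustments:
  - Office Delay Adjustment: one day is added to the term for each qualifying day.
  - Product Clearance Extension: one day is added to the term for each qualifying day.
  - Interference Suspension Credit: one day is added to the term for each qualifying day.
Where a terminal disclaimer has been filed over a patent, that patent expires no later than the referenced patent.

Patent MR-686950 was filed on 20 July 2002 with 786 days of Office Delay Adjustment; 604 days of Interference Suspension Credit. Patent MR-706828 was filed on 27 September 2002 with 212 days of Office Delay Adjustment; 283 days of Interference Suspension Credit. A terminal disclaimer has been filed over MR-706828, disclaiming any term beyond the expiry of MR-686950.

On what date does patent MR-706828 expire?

2022-02-04

Natural term of MR-706828:
  Base: filing + 18 years → 27 September 2020.
  Office Delay Adjustment: +212 days → 27 April 2021.
  Interference Suspension Credit: +283 days → 4 February 2022.
Expiry of referenced patent MR-686950:
  Base: filing + 18 years → 20 July 2020.
  Office Delay Adjustment: +786 days → 14 September 2022.
  Interference Suspension Credit: +604 days → 10 May 2024.
Terminal disclaimer: MR-706828 expires on the earlier of 4 February 2022 and 10 May 2024.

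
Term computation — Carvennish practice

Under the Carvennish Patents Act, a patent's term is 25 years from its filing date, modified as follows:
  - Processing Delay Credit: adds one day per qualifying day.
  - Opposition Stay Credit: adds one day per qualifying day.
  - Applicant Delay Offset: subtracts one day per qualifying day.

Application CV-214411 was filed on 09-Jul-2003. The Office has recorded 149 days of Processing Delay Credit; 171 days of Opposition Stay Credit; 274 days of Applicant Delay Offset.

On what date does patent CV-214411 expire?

Base term: filing date + 25 years → 9 July 2028.
Processing Delay Credit: +149 days → 5 December 2028.
Opposition Stay Credit: +171 days → 25 May 2029.
Applicant Delay Offset: −274 days → 24 August 2028.

August 24, 2028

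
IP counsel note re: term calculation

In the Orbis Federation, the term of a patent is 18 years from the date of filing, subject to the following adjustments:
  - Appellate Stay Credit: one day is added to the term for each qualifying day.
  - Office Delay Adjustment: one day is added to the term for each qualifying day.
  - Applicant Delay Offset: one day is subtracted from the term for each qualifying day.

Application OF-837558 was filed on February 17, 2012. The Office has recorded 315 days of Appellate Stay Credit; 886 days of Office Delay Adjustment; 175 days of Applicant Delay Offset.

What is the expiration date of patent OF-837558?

2032-12-09

Base term: filing date + 18 years → 17 February 2030.
Appellate Stay Credit: +315 days → 29 December 2030.
Office Delay Adjustment: +886 days → 2 June 2033.
Applicant Delay Offset: −175 days → 9 December 2032.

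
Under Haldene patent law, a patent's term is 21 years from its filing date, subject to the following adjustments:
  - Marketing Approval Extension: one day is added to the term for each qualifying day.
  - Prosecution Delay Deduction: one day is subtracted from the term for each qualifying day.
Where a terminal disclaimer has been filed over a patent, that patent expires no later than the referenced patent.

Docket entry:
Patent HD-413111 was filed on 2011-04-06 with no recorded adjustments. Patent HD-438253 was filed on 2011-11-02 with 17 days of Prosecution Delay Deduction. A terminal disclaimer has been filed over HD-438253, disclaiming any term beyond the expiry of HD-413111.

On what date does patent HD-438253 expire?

Natural term of HD-438253:
  Base: filing + 21 years → 2 November 2032.
  Prosecution Delay Deduction: −17 days → 16 October 2032.
Expiry of referenced patent HD-413111:
  Base: filing + 21 years → 6 April 2032.
Terminal disclaimer: HD-438253 expires on the earlier of 16 October 2032 and 6 April 2032.

2032-04-06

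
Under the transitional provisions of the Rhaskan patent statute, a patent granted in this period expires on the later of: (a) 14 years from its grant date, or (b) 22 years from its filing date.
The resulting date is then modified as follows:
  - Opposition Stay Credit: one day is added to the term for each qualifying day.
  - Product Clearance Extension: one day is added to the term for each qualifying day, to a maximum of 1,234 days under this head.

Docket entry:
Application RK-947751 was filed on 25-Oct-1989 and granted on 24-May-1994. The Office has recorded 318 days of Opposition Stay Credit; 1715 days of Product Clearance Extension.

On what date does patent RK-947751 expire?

(a) grant + 14 years → 24 May 2008.
(b) filing + 22 years → 25 October 2011.
Later of the two: 25 October 2011.
Opposition Stay Credit: +318 days → 7 September 2012.
Product Clearance Extension: 1715 days claimed exceeds the 1234-day cap, so +1234 days → 24 January 2016.

January 24, 2016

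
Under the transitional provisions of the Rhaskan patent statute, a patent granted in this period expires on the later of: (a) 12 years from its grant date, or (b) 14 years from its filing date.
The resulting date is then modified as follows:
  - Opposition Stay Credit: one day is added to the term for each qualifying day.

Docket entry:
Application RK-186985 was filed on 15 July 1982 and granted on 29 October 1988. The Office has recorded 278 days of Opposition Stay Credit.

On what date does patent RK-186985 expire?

(a) grant + 12 years → 29 October 2000.
(b) filing + 14 years → 15 July 1996.
Later of the two: 29 October 2000.
Opposition Stay Credit: +278 days → 3 August 2001.

August 3, 2001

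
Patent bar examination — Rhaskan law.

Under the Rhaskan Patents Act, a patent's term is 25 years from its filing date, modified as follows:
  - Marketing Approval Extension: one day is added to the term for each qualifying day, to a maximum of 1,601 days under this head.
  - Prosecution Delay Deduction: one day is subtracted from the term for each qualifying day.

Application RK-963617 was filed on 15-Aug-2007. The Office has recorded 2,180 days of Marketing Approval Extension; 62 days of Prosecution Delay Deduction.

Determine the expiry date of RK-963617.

Base term: filing date + 25 years → 15 August 2032.
Marketing Approval Extension: 2180 days claimed exceeds the 1601-day cap, so +1601 days → 2 January 2037.
Prosecution Delay Deduction: −62 days → 1 November 2036.

2036-11-01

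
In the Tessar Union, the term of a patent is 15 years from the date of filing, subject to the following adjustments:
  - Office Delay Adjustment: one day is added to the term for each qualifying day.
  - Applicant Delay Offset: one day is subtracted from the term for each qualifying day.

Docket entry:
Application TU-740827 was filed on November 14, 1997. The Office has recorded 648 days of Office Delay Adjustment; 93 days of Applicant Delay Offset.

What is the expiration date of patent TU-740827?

May 23, 2014

Base term: filing date + 15 years → 14 November 2012.
Office Delay Adjustment: +648 days → 24 August 2014.
Applicant Delay Offset: −93 days → 23 May 2014.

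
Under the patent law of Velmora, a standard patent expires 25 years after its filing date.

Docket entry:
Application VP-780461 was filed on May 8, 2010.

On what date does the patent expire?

2035-05-08

Filing date + 25 years → 8 May 2035.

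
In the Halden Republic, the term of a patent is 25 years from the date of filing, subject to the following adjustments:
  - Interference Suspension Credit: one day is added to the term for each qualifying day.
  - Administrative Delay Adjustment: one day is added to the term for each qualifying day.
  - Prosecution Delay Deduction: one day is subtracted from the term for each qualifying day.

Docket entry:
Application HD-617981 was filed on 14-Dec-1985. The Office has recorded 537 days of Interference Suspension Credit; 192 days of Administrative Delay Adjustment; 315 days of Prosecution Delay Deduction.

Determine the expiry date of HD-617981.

2012-02-01

Base term: filing date + 25 years → 14 December 2010.
Interference Suspension Credit: +537 days → 3 June 2012.
Administrative Delay Adjustment: +192 days → 12 December 2012.
Prosecution Delay Deduction: −315 days → 1 February 2012.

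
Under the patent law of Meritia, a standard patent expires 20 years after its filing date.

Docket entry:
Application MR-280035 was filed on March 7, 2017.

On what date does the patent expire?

Filing date + 20 years → 7 March 2037.

2037-03-07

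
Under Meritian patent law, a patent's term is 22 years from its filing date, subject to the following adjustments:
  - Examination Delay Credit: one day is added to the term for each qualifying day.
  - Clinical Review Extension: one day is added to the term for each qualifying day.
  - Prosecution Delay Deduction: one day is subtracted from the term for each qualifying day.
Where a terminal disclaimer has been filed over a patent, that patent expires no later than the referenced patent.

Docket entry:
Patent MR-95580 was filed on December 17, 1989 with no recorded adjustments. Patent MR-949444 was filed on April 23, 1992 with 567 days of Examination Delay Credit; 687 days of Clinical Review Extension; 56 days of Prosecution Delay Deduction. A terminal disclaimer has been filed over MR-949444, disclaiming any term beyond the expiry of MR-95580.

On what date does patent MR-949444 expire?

Natural term of MR-949444:
  Base: filing + 22 years → 23 April 2014.
  Examination Delay Credit: +567 days → 11 November 2015.
  Clinical Review Extension: +687 days → 28 September 2017.
  Prosecution Delay Deduction: −56 days → 3 August 2017.
Expiry of referenced patent MR-95580:
  Base: filing + 22 years → 17 December 2011.
Terminal disclaimer: MR-949444 expires on the earlier of 3 August 2017 and 17 December 2011.

December 17, 2011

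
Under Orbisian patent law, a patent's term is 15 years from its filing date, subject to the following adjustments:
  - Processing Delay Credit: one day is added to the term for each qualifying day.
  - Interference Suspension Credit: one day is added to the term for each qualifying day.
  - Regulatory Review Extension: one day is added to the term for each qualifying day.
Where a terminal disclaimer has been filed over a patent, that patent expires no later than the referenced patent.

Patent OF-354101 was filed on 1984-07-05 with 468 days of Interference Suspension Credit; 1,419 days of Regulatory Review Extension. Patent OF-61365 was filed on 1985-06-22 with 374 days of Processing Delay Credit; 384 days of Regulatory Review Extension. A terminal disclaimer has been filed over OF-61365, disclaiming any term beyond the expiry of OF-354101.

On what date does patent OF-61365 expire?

Natural term of OF-61365:
  Base: filing + 15 years → 22 June 2000.
  Processing Delay Credit: +374 days → 1 July 2001.
  Regulatory Review Extension: +384 days → 20 July 2002.
Expiry of referenced patent OF-354101:
  Base: filing + 15 years → 5 July 1999.
  Interference Suspension Credit: +468 days → 15 October 2000.
  Regulatory Review Extension: +1419 days → 3 September 2004.
Terminal disclaimer: OF-61365 expires on the earlier of 20 July 2002 and 3 September 2004.

2002-07-20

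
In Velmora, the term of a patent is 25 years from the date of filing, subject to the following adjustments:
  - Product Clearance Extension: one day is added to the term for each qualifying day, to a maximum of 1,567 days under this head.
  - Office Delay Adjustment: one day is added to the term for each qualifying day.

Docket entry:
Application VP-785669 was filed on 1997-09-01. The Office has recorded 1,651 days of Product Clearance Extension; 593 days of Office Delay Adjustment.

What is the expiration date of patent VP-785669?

Base term: filing date + 25 years → 1 September 2022.
Product Clearance Extension: 1651 days claimed exceeds the 1567-day cap, so +1567 days → 16 December 2026.
Office Delay Adjustment: +593 days → 31 July 2028.

2028-07-31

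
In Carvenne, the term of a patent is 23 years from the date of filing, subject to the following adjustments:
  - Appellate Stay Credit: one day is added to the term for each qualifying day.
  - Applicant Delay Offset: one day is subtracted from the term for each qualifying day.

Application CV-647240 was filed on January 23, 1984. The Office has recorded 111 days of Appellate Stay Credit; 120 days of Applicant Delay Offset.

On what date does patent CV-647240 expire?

2007-01-14

Base term: filing date + 23 years → 23 January 2007.
Appellate Stay Credit: +111 days → 14 May 2007.
Applicant Delay Offset: −120 days → 14 January 2007.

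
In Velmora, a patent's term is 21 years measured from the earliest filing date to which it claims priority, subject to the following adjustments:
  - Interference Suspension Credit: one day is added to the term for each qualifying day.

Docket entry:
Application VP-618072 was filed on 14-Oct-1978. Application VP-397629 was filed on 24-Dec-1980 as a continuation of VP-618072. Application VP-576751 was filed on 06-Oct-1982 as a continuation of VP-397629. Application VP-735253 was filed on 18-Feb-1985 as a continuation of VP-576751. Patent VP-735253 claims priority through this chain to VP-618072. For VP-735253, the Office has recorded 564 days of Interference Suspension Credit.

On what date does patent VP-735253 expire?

April 30, 2001

Earliest priority filing: 14 October 1978.
Base term: 14 October 1978 + 21 years → 14 October 1999.
Interference Suspension Credit: +564 days → 30 April 2001.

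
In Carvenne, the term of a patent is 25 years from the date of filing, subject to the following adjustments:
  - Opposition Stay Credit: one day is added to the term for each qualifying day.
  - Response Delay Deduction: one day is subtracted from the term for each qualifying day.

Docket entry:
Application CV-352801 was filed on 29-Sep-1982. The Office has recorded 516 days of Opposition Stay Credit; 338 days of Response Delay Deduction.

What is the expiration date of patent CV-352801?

March 25, 2008

Base term: filing date + 25 years → 29 September 2007.
Opposition Stay Credit: +516 days → 26 February 2009.
Response Delay Deduction: −338 days → 25 March 2008.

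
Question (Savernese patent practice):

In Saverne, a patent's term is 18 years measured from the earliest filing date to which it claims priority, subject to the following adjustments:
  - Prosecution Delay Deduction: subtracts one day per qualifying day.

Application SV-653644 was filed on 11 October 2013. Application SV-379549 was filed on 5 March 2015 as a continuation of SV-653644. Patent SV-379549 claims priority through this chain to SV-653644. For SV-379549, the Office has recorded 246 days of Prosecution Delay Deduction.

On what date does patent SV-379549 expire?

Earliest priority filing: 11 October 2013.
Base term: 11 October 2013 + 18 years → 11 October 2031.
Prosecution Delay Deduction: −246 days → 7 February 2031.

2031-02-07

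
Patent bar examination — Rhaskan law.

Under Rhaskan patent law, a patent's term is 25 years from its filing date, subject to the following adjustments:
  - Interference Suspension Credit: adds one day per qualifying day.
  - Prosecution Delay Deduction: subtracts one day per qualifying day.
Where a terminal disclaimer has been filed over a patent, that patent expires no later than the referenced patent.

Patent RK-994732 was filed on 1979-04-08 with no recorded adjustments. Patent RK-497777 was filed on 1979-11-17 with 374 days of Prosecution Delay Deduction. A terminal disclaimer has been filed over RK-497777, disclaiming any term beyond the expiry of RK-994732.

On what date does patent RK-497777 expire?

November 9, 2003

Natural term of RK-497777:
  Base: filing + 25 years → 17 November 2004.
  Prosecution Delay Deduction: −374 days → 9 November 2003.
Expiry of referenced patent RK-994732:
  Base: filing + 25 years → 8 April 2004.
Terminal disclaimer: RK-497777 expires on the earlier of 9 November 2003 and 8 April 2004.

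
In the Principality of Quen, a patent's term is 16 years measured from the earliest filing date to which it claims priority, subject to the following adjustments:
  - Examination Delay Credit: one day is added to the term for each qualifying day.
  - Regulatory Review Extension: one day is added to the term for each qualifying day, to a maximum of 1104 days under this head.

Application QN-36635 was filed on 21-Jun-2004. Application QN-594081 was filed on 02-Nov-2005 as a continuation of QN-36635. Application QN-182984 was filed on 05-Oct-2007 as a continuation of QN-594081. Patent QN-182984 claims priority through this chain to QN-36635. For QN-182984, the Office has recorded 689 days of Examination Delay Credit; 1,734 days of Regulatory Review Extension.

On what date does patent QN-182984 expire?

May 19, 2025

Earliest priority filing: 21 June 2004.
Base term: 21 June 2004 + 16 years → 21 June 2020.
Examination Delay Credit: +689 days → 11 May 2022.
Regulatory Review Extension: 1734 days claimed exceeds the 1104-day cap, so +1104 days → 19 May 2025.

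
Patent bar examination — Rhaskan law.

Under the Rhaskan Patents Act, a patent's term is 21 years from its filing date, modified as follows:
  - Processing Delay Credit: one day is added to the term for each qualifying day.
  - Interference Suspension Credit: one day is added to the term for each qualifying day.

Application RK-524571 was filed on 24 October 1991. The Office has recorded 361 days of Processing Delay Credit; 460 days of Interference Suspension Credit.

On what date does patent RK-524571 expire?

2015-01-23

Base term: filing date + 21 years → 24 October 2012.
Processing Delay Credit: +361 days → 20 October 2013.
Interference Suspension Credit: +460 days → 23 January 2015.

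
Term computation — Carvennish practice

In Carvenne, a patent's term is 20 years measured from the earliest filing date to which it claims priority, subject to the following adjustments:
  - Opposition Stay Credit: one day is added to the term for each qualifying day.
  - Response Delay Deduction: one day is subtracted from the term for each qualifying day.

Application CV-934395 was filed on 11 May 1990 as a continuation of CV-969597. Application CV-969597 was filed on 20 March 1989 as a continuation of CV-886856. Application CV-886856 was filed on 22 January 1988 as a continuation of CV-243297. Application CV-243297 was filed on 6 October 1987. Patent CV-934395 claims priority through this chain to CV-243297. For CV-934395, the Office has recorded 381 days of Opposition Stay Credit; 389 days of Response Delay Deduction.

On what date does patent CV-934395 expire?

Earliest priority filing: 6 October 1987.
Base term: 6 October 1987 + 20 years → 6 October 2007.
Opposition Stay Credit: +381 days → 21 October 2008.
Response Delay Deduction: −389 days → 28 September 2007.

2007-09-28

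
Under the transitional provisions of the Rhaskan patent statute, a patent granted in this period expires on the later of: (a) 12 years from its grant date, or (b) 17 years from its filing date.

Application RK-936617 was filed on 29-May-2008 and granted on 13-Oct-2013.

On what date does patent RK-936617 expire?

(a) grant + 12 years → 13 October 2025.
(b) filing + 17 years → 29 May 2025.
Later of the two: 13 October 2025.

2025-10-13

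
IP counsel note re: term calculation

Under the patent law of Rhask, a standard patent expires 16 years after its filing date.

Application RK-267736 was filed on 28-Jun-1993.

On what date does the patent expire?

Filing date + 16 years → 28 June 2009.

June 28, 2009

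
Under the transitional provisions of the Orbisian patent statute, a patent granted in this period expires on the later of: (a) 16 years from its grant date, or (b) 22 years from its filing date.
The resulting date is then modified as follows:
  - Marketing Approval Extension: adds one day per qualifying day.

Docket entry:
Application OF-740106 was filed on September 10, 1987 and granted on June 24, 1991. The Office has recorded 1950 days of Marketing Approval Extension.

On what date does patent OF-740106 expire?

January 12, 2015

(a) grant + 16 years → 24 June 2007.
(b) filing + 22 years → 10 September 2009.
Later of the two: 10 September 2009.
Marketing Approval Extension: +1950 days → 12 January 2015.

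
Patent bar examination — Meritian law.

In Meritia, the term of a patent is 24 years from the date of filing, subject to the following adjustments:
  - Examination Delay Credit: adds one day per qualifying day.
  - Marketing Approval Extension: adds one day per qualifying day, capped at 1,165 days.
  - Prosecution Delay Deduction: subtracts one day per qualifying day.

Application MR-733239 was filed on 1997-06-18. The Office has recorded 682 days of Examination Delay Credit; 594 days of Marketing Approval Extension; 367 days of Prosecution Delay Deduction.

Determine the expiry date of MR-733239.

Base term: filing date + 24 years → 18 June 2021.
Examination Delay Credit: +682 days → 1 May 2023.
Marketing Approval Extension: 594 days (within the 1165-day cap) → +594 days → 15 December 2024.
Prosecution Delay Deduction: −367 days → 14 December 2023.

2023-12-14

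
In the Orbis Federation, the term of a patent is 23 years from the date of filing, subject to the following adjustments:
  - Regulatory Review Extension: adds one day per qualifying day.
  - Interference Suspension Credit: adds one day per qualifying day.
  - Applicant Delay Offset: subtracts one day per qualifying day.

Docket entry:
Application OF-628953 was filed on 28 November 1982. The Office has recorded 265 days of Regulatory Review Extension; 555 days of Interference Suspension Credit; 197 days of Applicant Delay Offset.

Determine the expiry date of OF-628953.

Base term: filing date + 23 years → 28 November 2005.
Regulatory Review Extension: +265 days → 20 August 2006.
Interference Suspension Credit: +555 days → 26 February 2008.
Applicant Delay Offset: −197 days → 13 August 2007.

August 13, 2007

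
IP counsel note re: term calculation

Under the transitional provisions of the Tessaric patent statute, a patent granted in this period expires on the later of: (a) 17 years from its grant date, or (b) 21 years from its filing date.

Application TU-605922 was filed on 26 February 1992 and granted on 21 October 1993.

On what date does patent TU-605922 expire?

(a) grant + 17 years → 21 October 2010.
(b) filing + 21 years → 26 February 2013.
Later of the two: 26 February 2013.

February 26, 2013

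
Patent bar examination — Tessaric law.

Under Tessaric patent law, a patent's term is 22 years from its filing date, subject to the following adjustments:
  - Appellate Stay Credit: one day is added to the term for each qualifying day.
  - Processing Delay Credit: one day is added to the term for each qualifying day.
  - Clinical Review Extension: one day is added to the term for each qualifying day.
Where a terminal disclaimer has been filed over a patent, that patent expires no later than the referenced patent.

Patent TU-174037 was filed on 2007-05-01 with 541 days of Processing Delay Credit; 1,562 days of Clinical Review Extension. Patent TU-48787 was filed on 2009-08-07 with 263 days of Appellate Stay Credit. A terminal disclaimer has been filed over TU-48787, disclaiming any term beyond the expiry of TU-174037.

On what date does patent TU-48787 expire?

Natural term of TU-48787:
  Base: filing + 22 years → 7 August 2031.
  Appellate Stay Credit: +263 days → 26 April 2032.
Expiry of referenced patent TU-174037:
  Base: filing + 22 years → 1 May 2029.
  Processing Delay Credit: +541 days → 24 October 2030.
  Clinical Review Extension: +1562 days → 2 February 2035.
Terminal disclaimer: TU-48787 expires on the earlier of 26 April 2032 and 2 February 2035.

2032-04-26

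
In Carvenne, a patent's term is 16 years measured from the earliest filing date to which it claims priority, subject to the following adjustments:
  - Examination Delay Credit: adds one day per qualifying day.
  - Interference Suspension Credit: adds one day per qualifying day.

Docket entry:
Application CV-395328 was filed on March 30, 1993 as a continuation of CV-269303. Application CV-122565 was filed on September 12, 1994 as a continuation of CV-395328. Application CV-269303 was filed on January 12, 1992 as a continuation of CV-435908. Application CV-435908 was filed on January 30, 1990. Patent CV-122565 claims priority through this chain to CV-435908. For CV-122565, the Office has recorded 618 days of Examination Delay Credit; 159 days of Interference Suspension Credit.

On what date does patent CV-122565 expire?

2008-03-17

Earliest priority filing: 30 January 1990.
Base term: 30 January 1990 + 16 years → 30 January 2006.
Examination Delay Credit: +618 days → 10 October 2007.
Interference Suspension Credit: +159 days → 17 March 2008.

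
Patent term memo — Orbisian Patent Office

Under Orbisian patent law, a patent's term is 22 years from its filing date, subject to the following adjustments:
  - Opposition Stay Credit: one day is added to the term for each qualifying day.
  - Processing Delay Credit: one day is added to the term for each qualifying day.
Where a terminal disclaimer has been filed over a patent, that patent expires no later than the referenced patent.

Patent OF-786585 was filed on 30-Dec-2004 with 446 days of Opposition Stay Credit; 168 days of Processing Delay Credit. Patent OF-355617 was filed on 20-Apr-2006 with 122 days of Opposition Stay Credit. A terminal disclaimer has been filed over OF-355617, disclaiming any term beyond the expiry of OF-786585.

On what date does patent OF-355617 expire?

2028-08-20

Natural term of OF-355617:
  Base: filing + 22 years → 20 April 2028.
  Opposition Stay Credit: +122 days → 20 August 2028.
Expiry of referenced patent OF-786585:
  Base: filing + 22 years → 30 December 2026.
  Opposition Stay Credit: +446 days → 20 March 2028.
  Processing Delay Credit: +168 days → 4 September 2028.
Terminal disclaimer: OF-355617 expires on the earlier of 20 August 2028 and 4 September 2028.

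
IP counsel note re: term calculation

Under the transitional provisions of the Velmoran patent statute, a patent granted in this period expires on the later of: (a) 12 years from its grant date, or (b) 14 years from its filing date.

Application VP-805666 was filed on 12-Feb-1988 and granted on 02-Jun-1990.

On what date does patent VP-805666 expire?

2002-06-02

(a) grant + 12 years → 2 June 2002.
(b) filing + 14 years → 12 February 2002.
Later of the two: 2 June 2002.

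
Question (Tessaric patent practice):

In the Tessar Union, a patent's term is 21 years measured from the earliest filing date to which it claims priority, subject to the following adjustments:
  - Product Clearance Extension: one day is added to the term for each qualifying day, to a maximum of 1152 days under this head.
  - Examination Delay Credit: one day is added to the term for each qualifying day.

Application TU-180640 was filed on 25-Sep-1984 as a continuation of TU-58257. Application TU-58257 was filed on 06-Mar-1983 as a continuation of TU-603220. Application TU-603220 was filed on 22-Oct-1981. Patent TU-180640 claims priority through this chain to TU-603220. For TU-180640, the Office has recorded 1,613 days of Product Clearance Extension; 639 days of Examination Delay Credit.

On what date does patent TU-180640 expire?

2007-09-17

Earliest priority filing: 22 October 1981.
Base term: 22 October 1981 + 21 years → 22 October 2002.
Product Clearance Extension: 1613 days claimed exceeds the 1152-day cap, so +1152 days → 17 December 2005.
Examination Delay Credit: +639 days → 17 September 2007.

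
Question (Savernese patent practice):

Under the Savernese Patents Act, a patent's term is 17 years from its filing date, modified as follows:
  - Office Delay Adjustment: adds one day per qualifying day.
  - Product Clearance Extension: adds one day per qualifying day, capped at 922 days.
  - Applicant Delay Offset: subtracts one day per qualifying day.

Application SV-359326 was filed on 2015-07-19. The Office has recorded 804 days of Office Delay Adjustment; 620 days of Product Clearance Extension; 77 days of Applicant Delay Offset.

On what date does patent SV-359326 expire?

2036-03-27

Base term: filing date + 17 years → 19 July 2032.
Office Delay Adjustment: +804 days → 1 October 2034.
Product Clearance Extension: 620 days (within the 922-day cap) → +620 days → 12 June 2036.
Applicant Delay Offset: −77 days → 27 March 2036.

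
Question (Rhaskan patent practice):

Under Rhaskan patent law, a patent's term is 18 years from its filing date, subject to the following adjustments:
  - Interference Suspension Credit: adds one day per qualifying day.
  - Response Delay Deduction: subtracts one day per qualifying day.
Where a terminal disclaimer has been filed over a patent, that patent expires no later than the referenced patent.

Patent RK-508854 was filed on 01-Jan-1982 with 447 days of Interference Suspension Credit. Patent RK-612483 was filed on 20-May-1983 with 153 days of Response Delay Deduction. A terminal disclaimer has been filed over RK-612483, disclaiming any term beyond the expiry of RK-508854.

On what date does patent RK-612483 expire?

Natural term of RK-612483:
  Base: filing + 18 years → 20 May 2001.
  Response Delay Deduction: −153 days → 18 December 2000.
Expiry of referenced patent RK-508854:
  Base: filing + 18 years → 1 January 2000.
  Interference Suspension Credit: +447 days → 23 March 2001.
Terminal disclaimer: RK-612483 expires on the earlier of 18 December 2000 and 23 March 2001.

2000-12-18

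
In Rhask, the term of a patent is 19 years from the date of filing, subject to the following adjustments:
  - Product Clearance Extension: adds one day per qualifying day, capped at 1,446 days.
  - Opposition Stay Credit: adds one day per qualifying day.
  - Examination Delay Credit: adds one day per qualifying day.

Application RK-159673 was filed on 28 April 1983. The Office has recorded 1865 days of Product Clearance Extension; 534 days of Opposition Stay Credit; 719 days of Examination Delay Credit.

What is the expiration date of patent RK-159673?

2009-09-17

Base term: filing date + 19 years → 28 April 2002.
Product Clearance Extension: 1865 days claimed exceeds the 1446-day cap, so +1446 days → 13 April 2006.
Opposition Stay Credit: +534 days → 29 September 2007.
Examination Delay Credit: +719 days → 17 September 2009.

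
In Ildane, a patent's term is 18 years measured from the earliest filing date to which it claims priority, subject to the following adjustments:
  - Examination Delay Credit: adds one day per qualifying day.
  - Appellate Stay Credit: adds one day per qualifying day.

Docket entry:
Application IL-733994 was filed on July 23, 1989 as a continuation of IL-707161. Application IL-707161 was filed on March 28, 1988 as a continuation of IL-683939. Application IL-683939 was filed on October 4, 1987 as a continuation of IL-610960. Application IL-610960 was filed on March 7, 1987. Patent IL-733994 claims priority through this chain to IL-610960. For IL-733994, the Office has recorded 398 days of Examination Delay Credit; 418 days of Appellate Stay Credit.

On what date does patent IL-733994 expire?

June 1, 2007

Earliest priority filing: 7 March 1987.
Base term: 7 March 1987 + 18 years → 7 March 2005.
Examination Delay Credit: +398 days → 9 April 2006.
Appellate Stay Credit: +418 days → 1 June 2007.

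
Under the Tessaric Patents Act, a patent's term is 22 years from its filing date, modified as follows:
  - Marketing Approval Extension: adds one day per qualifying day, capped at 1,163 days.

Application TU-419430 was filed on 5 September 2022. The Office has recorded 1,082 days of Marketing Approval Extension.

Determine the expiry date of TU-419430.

2047-08-23

Base term: filing date + 22 years → 5 September 2044.
Marketing Approval Extension: 1082 days (within the 1163-day cap) → +1082 days → 23 August 2047.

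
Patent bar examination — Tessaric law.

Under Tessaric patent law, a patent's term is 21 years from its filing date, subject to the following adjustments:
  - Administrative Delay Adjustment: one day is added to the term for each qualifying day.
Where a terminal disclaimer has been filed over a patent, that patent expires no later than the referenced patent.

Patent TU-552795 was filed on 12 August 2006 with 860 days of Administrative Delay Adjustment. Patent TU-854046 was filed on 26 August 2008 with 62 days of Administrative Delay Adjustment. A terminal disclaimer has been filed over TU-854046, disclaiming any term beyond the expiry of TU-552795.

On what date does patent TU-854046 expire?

2029-10-27

Natural term of TU-854046:
  Base: filing + 21 years → 26 August 2029.
  Administrative Delay Adjustment: +62 days → 27 October 2029.
Expiry of referenced patent TU-552795:
  Base: filing + 21 years → 12 August 2027.
  Administrative Delay Adjustment: +860 days → 19 December 2029.
Terminal disclaimer: TU-854046 expires on the earlier of 27 October 2029 and 19 December 2029.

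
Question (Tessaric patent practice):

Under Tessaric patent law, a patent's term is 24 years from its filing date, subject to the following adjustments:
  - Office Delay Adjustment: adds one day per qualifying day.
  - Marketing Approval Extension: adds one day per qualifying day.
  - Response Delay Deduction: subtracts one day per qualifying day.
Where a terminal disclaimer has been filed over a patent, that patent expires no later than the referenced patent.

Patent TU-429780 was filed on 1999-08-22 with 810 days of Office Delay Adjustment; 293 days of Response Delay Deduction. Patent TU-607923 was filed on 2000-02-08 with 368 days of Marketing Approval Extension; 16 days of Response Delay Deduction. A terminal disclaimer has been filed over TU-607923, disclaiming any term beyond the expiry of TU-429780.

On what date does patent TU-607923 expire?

Natural term of TU-607923:
  Base: filing + 24 years → 8 February 2024.
  Marketing Approval Extension: +368 days → 10 February 2025.
  Response Delay Deduction: −16 days → 25 January 2025.
Expiry of referenced patent TU-429780:
  Base: filing + 24 years → 22 August 2023.
  Office Delay Adjustment: +810 days → 9 November 2025.
  Response Delay Deduction: −293 days → 20 January 2025.
Terminal disclaimer: TU-607923 expires on the earlier of 25 January 2025 and 20 January 2025.

2025-01-20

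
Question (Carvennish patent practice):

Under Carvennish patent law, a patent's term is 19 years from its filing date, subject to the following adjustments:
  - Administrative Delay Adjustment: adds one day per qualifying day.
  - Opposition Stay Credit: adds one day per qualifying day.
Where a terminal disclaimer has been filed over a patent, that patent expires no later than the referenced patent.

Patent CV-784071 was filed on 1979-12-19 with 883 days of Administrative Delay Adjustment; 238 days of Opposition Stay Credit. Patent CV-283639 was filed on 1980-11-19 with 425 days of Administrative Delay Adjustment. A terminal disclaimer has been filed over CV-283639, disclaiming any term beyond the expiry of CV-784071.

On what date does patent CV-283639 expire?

2001-01-17

Natural term of CV-283639:
  Base: filing + 19 years → 19 November 1999.
  Administrative Delay Adjustment: +425 days → 17 January 2001.
Expiry of referenced patent CV-784071:
  Base: filing + 19 years → 19 December 1998.
  Administrative Delay Adjustment: +883 days → 20 May 2001.
  Opposition Stay Credit: +238 days → 13 January 2002.
Terminal disclaimer: CV-283639 expires on the earlier of 17 January 2001 and 13 January 2002.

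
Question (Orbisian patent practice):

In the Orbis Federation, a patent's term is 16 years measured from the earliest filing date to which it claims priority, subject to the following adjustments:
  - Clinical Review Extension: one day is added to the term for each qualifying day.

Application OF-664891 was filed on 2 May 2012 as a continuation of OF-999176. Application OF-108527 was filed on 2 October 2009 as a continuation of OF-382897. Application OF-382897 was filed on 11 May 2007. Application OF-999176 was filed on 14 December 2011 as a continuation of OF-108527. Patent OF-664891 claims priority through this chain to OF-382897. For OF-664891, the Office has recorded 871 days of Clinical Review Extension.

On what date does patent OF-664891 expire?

September 28, 2025

Earliest priority filing: 11 May 2007.
Base term: 11 May 2007 + 16 years → 11 May 2023.
Clinical Review Extension: +871 days → 28 September 2025.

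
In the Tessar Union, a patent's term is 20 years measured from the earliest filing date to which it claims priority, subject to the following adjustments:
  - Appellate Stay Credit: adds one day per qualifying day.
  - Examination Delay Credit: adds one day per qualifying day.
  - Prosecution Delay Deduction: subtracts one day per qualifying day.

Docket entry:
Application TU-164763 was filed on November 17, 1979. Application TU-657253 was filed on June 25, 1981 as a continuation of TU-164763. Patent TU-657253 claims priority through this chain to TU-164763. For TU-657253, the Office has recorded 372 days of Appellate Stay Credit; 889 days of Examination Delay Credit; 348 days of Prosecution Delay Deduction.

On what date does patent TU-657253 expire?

Earliest priority filing: 17 November 1979.
Base term: 17 November 1979 + 20 years → 17 November 1999.
Appellate Stay Credit: +372 days → 23 November 2000.
Examination Delay Credit: +889 days → 1 May 2003.
Prosecution Delay Deduction: −348 days → 18 May 2002.

May 18, 2002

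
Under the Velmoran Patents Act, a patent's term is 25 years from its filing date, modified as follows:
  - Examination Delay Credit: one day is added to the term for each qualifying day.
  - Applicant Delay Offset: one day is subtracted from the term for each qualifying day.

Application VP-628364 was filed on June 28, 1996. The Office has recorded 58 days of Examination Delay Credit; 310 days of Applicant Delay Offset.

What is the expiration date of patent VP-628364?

2020-10-19

Base term: filing date + 25 years → 28 June 2021.
Examination Delay Credit: +58 days → 25 August 2021.
Applicant Delay Offset: −310 days → 19 October 2020.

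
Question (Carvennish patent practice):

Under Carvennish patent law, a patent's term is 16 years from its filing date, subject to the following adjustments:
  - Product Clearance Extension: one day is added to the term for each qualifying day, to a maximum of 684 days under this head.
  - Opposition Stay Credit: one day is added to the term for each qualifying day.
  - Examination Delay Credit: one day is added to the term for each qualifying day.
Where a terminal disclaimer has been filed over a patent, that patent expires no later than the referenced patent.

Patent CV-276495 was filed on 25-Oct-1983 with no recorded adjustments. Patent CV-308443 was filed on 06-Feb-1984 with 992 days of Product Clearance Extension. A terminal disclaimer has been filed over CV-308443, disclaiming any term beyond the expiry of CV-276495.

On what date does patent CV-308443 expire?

1999-10-25

Natural term of CV-308443:
  Base: filing + 16 years → 6 February 2000.
  Product Clearance Extension: 992 days claimed exceeds the 684-day cap, so +684 days → 21 December 2001.
Expiry of referenced patent CV-276495:
  Base: filing + 16 years → 25 October 1999.
Terminal disclaimer: CV-308443 expires on the earlier of 21 December 2001 and 25 October 1999.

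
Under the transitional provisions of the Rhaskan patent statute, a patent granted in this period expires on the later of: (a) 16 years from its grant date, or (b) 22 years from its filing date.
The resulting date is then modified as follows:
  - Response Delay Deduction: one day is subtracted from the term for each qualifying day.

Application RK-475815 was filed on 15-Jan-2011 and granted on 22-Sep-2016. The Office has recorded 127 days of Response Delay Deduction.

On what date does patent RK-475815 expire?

September 10, 2032

(a) grant + 16 years → 22 September 2032.
(b) filing + 22 years → 15 January 2033.
Later of the two: 15 January 2033.
Response Delay Deduction: −127 days → 10 September 2032.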